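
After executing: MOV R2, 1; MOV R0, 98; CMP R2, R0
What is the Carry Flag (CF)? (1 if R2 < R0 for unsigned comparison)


Register state trace:
  MOV R2, 1  → R2 = 1
  MOV R0, 98  → R0 = 98
  CMP R2, R0  → unsigned 1 - 98: borrow occurs
  1 < 98, so CF = 1
CF = 1

1


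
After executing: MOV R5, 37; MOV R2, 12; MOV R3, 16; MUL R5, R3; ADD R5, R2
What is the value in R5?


Register state trace:
  MOV R5, 37  → R5 = 37
  MOV R2, 12  → R2 = 12
  MOV R3, 16  → R3 = 16
  MUL R5, R3  → R5 = 37 * 16 = 592
  ADD R5, R2  → R5 = 592 + 12 = 604
Final: R5 = 604

604


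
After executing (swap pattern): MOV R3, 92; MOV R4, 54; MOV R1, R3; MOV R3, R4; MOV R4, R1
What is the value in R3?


Register state trace (swap pattern):
  MOV R3, 92  → R3 = 92
  MOV R4, 54  → R4 = 54
  MOV R1, R3  → R1 = 92  (save R3)
  MOV R3, R4  → R3 = 54  (R3 gets R4's value)
  MOV R4, R1  → R4 = 92  (R4 gets saved value)
Final: R3 = 54

54


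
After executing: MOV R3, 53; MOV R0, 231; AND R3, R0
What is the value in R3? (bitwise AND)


Register state trace:
  MOV R3, 53  → R3 = 53 (0b00110101)
  MOV R0, 231  → R0 = 231 (0b11100111)
  AND R3, R0  → R3 = 53 AND 231 = 37 (0b00100101)
Final: R3 = 37

37


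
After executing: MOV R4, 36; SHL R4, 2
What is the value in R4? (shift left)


Register state trace:
  MOV R4, 36  → R4 = 36
  SHL R4, 2  → R4 = 36 << 2 = 36 * 2^2 = 144
Final: R4 = 144

144


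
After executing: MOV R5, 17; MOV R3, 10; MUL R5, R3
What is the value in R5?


Register state trace:
  MOV R5, 17  → R5 = 17
  MOV R3, 10  → R3 = 10
  MUL R5, R3  → R5 = 17 * 10 = 170
Final: R5 = 170

170


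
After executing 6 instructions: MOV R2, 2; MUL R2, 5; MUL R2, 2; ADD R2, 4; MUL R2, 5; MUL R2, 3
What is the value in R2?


Register state trace:
  MOV R2, 2  → R2 = 2
  MUL R2, 5  → R2 = 2 * 5 = 10
  MUL R2, 2  → R2 = 10 * 2 = 20
  ADD R2, 4  → R2 = 20 + 4 = 24
  MUL R2, 5  → R2 = 24 * 5 = 120
  MUL R2, 3  → R2 = 120 * 3 = 360
Final: R2 = 360

360


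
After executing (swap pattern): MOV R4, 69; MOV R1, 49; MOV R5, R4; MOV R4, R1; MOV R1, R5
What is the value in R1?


Register state trace (swap pattern):
  MOV R4, 69  → R4 = 69
  MOV R1, 49  → R1 = 49
  MOV R5, R4  → R5 = 69  (save R4)
  MOV R4, R1  → R4 = 49  (R4 gets R1's value)
  MOV R1, R5  → R1 = 69  (R1 gets saved value)
Final: R1 = 69

69


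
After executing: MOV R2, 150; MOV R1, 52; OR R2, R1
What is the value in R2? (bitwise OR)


Register state trace:
  MOV R2, 150  → R2 = 150 (0b10010110)
  MOV R1, 52  → R1 = 52 (0b00110100)
  OR R2, R1   → R2 = 150 OR 52 = 182 (0b10110110)
Final: R2 = 182

182


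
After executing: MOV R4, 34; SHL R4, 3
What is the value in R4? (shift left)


Register state trace:
  MOV R4, 34  → R4 = 34
  SHL R4, 3  → R4 = 34 << 3 = 34 * 2^3 = 272
Final: R4 = 272

272


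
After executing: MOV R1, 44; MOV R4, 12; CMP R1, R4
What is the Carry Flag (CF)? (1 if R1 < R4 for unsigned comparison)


Register state trace:
  MOV R1, 44  → R1 = 44
  MOV R4, 12  → R4 = 12
  CMP R1, R4  → unsigned 44 - 12: no borrow
  44 >= 12, so CF = 0
CF = 0

0


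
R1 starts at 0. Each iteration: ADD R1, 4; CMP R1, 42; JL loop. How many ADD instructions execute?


Loop trace (R1 starts at 0, target 42, step 4):
  ADD #1: R1 = 0 + 4 = 4  → 4 < 42, loop
  ADD #2: R1 = 4 + 4 = 8  → 8 < 42, loop
  ADD #3: R1 = 8 + 4 = 12  → 12 < 42, loop
  ADD #4: R1 = 12 + 4 = 16  → 16 < 42, loop
  ADD #5: R1 = 16 + 4 = 20  → 20 < 42, loop
  ADD #6: R1 = 20 + 4 = 24  → 24 < 42, loop
  ADD #7: R1 = 24 + 4 = 28  → 28 < 42, loop
  ADD #8: R1 = 28 + 4 = 32  → 32 < 42, loop
  ADD #9: R1 = 32 + 4 = 36  → 36 < 42, loop
  ADD #10: R1 = 36 + 4 = 40  → 40 < 42, loop
  ADD #11: R1 = 40 + 4 = 44  → 44 >= 42, exit
Total ADD instructions: 11

11


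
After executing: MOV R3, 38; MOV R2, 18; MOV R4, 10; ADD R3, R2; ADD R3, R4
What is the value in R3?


Register state trace:
  MOV R3, 38  → R3 = 38
  MOV R2, 18  → R2 = 18
  MOV R4, 10  → R4 = 10
  ADD R3, R2  → R3 = 38 + 18 = 56
  ADD R3, R4  → R3 = 56 + 10 = 66
Final: R3 = 66

66


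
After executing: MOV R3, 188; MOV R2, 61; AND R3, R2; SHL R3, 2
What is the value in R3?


Register state trace:
  MOV R3, 188  → R3 = 188 (0b10111100)
  MOV R2, 61  → R2 = 61 (0b00111101)
  AND R3, R2  → R3 = 188 AND 61 = 60 (0b00111100)
  SHL R3, 2  → R3 = 60 << 2 = 240
Final: R3 = 240

240


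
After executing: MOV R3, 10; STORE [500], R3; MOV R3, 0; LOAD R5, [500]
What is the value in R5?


Register and memory trace:
  MOV R3, 10  → R3 = 10
  STORE [500], R3  → mem[500] = 10
  MOV R3, 0  → R3 = 0
  LOAD R5, [500]  → R5 = mem[500] = 10
Final: R5 = 10

10


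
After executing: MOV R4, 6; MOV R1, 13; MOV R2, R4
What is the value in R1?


Register state trace:
  MOV R4, 6  → R4 = 6
  MOV R1, 13  → R1 = 13
  MOV R2, R4  → R2 = 6
Final: R1 = 13

13


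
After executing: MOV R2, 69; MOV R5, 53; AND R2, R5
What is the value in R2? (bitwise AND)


Register state trace:
  MOV R2, 69  → R2 = 69 (0b01000101)
  MOV R5, 53  → R5 = 53 (0b00110101)
  AND R2, R5  → R2 = 69 AND 53 = 5 (0b00000101)
Final: R2 = 5

5


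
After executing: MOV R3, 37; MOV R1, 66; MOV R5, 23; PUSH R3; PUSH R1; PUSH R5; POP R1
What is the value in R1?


Stack trace (top is rightmost):
  MOV R3, 37  → R3 = 37
  MOV R1, 66  → R1 = 66
  MOV R5, 23  → R5 = 23
  PUSH R3  → stack: [37]
  PUSH R1  → stack: [37, 66]
  PUSH R5  → stack: [37, 66, 23]
  POP R1  → R1 = 23, stack: [37, 66]
Final: R1 = 23

23


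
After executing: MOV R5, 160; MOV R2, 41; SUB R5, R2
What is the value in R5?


Register state trace:
  MOV R5, 160  → R5 = 160
  MOV R2, 41  → R2 = 41
  SUB R5, R2  → R5 = 160 - 41 = 119
Final: R5 = 119

119


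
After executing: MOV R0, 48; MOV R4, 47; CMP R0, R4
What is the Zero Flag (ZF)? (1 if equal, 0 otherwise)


Register state trace:
  MOV R0, 48  → R0 = 48
  MOV R4, 47  → R4 = 47
  CMP R0, R4  → computes 48 - 47 = 1
  Result is nonzero, so values are not equal
ZF = 0

0


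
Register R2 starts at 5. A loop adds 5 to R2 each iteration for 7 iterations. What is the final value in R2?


Starting value: R2 = 5
  Iter 1: R2 = 5 + 5 = 10
  Iter 2: R2 = 10 + 5 = 15
  Iter 3: R2 = 15 + 5 = 20
  Iter 4: R2 = 20 + 5 = 25
  Iter 5: R2 = 25 + 5 = 30
  Iter 6: R2 = 30 + 5 = 35
  Iter 7: R2 = 35 + 5 = 40
Final: R2 = 40

40


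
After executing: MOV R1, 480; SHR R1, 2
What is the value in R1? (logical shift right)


Register state trace:
  MOV R1, 480  → R1 = 480
  SHR R1, 2  → R1 = 480 >> 2 = 480 // 2^2 = 120
Final: R1 = 120

120


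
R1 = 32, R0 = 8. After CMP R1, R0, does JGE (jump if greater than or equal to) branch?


Trace:
  R1 = 32, R0 = 8
  CMP R1, R0  → compares 32 vs 8
  JGE checks: is 32 greater than or equal to 8?
  32 > 8, so condition is true
Branch taken: Yes

Yes


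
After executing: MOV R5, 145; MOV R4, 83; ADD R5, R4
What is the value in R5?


Register state trace:
  MOV R5, 145  → R5 = 145
  MOV R4, 83  → R4 = 83
  ADD R5, R4  → R5 = 145 + 83 = 228
Final: R5 = 228

228


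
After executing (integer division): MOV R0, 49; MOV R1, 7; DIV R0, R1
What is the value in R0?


Register state trace:
  MOV R0, 49  → R0 = 49
  MOV R1, 7  → R1 = 7
  DIV R0, R1  → R0 = 49 // 7 = 7
Final: R0 = 7

7


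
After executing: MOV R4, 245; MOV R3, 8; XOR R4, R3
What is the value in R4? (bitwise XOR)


Register state trace:
  MOV R4, 245  → R4 = 245 (0b11110101)
  MOV R3, 8  → R3 = 8 (0b00001000)
  XOR R4, R3  → R4 = 245 XOR 8 = 253 (0b11111101)
Final: R4 = 253

253


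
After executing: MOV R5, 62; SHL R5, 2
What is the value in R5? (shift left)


Register state trace:
  MOV R5, 62  → R5 = 62
  SHL R5, 2  → R5 = 62 << 2 = 62 * 2^2 = 248
Final: R5 = 248

248


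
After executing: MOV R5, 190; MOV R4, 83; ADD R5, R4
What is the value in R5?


Register state trace:
  MOV R5, 190  → R5 = 190
  MOV R4, 83  → R4 = 83
  ADD R5, R4  → R5 = 190 + 83 = 273
Final: R5 = 273

273


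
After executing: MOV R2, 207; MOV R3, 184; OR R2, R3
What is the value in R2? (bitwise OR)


Register state trace:
  MOV R2, 207  → R2 = 207 (0b11001111)
  MOV R3, 184  → R3 = 184 (0b10111000)
  OR R2, R3   → R2 = 207 OR 184 = 255 (0b11111111)
Final: R2 = 255

255


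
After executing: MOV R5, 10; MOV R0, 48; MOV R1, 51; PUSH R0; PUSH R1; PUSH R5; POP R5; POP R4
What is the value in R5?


Stack trace (top is rightmost):
  MOV R5, 10  → R5 = 10
  MOV R0, 48  → R0 = 48
  MOV R1, 51  → R1 = 51
  PUSH R0  → stack: [48]
  PUSH R1  → stack: [48, 51]
  PUSH R5  → stack: [48, 51, 10]
  POP R5  → R5 = 10, stack: [48, 51]
  POP R4  → R4 = 51, stack: [48]
Final: R5 = 10

10


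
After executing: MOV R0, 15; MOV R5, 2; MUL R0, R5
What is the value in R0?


Register state trace:
  MOV R0, 15  → R0 = 15
  MOV R5, 2  → R5 = 2
  MUL R0, R5  → R0 = 15 * 2 = 30
Final: R0 = 30

30


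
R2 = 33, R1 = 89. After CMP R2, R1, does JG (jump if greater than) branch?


Trace:
  R2 = 33, R1 = 89
  CMP R2, R1  → compares 33 vs 89
  JG checks: is 33 greater than 89?
  33 < 89, so condition is false
Branch taken: No

No


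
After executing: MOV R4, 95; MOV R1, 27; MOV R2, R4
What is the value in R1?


Register state trace:
  MOV R4, 95  → R4 = 95
  MOV R1, 27  → R1 = 27
  MOV R2, R4  → R2 = 95
Final: R1 = 27

27


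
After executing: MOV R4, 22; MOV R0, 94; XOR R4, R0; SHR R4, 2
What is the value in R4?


Register state trace:
  MOV R4, 22  → R4 = 22 (0b00010110)
  MOV R0, 94  → R0 = 94 (0b01011110)
  XOR R4, R0  → R4 = 22 XOR 94 = 72 (0b01001000)
  SHR R4, 2  → R4 = 72 >> 2 = 18
Final: R4 = 18

18


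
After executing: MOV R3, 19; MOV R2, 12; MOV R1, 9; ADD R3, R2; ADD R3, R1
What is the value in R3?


Register state trace:
  MOV R3, 19  → R3 = 19
  MOV R2, 12  → R2 = 12
  MOV R1, 9  → R1 = 9
  ADD R3, R2  → R3 = 19 + 12 = 31
  ADD R3, R1  → R3 = 31 + 9 = 40
Final: R3 = 40

40


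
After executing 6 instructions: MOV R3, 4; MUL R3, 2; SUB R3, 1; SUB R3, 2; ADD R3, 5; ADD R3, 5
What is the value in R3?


Register state trace:
  MOV R3, 4  → R3 = 4
  MUL R3, 2  → R3 = 4 * 2 = 8
  SUB R3, 1  → R3 = 8 - 1 = 7
  SUB R3, 2  → R3 = 7 - 2 = 5
  ADD R3, 5  → R3 = 5 + 5 = 10
  ADD R3, 5  → R3 = 10 + 5 = 15
Final: R3 = 15

15


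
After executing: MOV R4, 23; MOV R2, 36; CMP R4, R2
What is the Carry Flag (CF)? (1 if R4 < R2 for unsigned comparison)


Register state trace:
  MOV R4, 23  → R4 = 23
  MOV R2, 36  → R2 = 36
  CMP R4, R2  → unsigned 23 - 36: borrow occurs
  23 < 36, so CF = 1
CF = 1

1


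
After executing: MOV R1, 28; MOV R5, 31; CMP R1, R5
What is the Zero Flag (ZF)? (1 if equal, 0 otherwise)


Register state trace:
  MOV R1, 28  → R1 = 28
  MOV R5, 31  → R5 = 31
  CMP R1, R5  → computes 28 - 31 = -3
  Result is nonzero, so values are not equal
ZF = 0

0


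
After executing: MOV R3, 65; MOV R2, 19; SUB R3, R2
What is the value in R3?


Register state trace:
  MOV R3, 65  → R3 = 65
  MOV R2, 19  → R2 = 19
  SUB R3, R2  → R3 = 65 - 19 = 46
Final: R3 = 46

46


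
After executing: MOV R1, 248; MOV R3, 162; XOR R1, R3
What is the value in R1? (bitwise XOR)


Register state trace:
  MOV R1, 248  → R1 = 248 (0b11111000)
  MOV R3, 162  → R3 = 162 (0b10100010)
  XOR R1, R3  → R1 = 248 XOR 162 = 90 (0b01011010)
Final: R1 = 90

90


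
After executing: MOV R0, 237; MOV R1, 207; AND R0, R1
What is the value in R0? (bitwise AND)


Register state trace:
  MOV R0, 237  → R0 = 237 (0b11101101)
  MOV R1, 207  → R1 = 207 (0b11001111)
  AND R0, R1  → R0 = 237 AND 207 = 205 (0b11001101)
Final: R0 = 205

205


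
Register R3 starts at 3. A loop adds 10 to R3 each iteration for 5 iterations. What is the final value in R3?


Starting value: R3 = 3
  Iter 1: R3 = 3 + 10 = 13
  Iter 2: R3 = 13 + 10 = 23
  Iter 3: R3 = 23 + 10 = 33
  Iter 4: R3 = 33 + 10 = 43
  Iter 5: R3 = 43 + 10 = 53
Final: R3 = 53

53


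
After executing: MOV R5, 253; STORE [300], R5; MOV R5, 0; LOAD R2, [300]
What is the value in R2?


Register and memory trace:
  MOV R5, 253  → R5 = 253
  STORE [300], R5  → mem[300] = 253
  MOV R5, 0  → R5 = 0
  LOAD R2, [300]  → R2 = mem[300] = 253
Final: R2 = 253

253


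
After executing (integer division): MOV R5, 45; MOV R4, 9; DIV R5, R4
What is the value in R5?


Register state trace:
  MOV R5, 45  → R5 = 45
  MOV R4, 9  → R4 = 9
  DIV R5, R4  → R5 = 45 // 9 = 5
Final: R5 = 5

5


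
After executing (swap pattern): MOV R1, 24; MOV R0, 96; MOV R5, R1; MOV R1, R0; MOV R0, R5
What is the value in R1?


Register state trace (swap pattern):
  MOV R1, 24  → R1 = 24
  MOV R0, 96  → R0 = 96
  MOV R5, R1  → R5 = 24  (save R1)
  MOV R1, R0  → R1 = 96  (R1 gets R0's value)
  MOV R0, R5  → R0 = 24  (R0 gets saved value)
Final: R1 = 96

96


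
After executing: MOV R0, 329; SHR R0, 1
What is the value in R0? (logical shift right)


Register state trace:
  MOV R0, 329  → R0 = 329
  SHR R0, 1  → R0 = 329 >> 1 = 329 // 2^1 = 164
Final: R0 = 164

164


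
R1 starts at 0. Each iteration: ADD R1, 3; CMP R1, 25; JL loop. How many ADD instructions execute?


Loop trace (R1 starts at 0, target 25, step 3):
  ADD #1: R1 = 0 + 3 = 3  → 3 < 25, loop
  ADD #2: R1 = 3 + 3 = 6  → 6 < 25, loop
  ADD #3: R1 = 6 + 3 = 9  → 9 < 25, loop
  ADD #4: R1 = 9 + 3 = 12  → 12 < 25, loop
  ADD #5: R1 = 12 + 3 = 15  → 15 < 25, loop
  ADD #6: R1 = 15 + 3 = 18  → 18 < 25, loop
  ADD #7: R1 = 18 + 3 = 21  → 21 < 25, loop
  ADD #8: R1 = 21 + 3 = 24  → 24 < 25, loop
  ADD #9: R1 = 24 + 3 = 27  → 27 >= 25, exit
Total ADD instructions: 9

9


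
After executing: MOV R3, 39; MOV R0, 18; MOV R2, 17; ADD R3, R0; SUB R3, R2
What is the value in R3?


Register state trace:
  MOV R3, 39  → R3 = 39
  MOV R0, 18  → R0 = 18
  MOV R2, 17  → R2 = 17
  ADD R3, R0  → R3 = 39 + 18 = 57
  SUB R3, R2  → R3 = 57 - 17 = 40
Final: R3 = 40

40


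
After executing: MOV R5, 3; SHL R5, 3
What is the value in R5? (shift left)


Register state trace:
  MOV R5, 3  → R5 = 3
  SHL R5, 3  → R5 = 3 << 3 = 3 * 2^3 = 24
Final: R5 = 24

24


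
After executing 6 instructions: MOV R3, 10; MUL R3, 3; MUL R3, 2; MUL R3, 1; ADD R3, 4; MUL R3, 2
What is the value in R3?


Register state trace:
  MOV R3, 10  → R3 = 10
  MUL R3, 3  → R3 = 10 * 3 = 30
  MUL R3, 2  → R3 = 30 * 2 = 60
  MUL R3, 1  → R3 = 60 * 1 = 60
  ADD R3, 4  → R3 = 60 + 4 = 64
  MUL R3, 2  → R3 = 64 * 2 = 128
Final: R3 = 128

128


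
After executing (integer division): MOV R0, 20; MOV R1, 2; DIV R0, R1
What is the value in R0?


Register state trace:
  MOV R0, 20  → R0 = 20
  MOV R1, 2  → R1 = 2
  DIV R0, R1  → R0 = 20 // 2 = 10
Final: R0 = 10

10


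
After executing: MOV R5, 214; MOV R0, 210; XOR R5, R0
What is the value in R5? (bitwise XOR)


Register state trace:
  MOV R5, 214  → R5 = 214 (0b11010110)
  MOV R0, 210  → R0 = 210 (0b11010010)
  XOR R5, R0  → R5 = 214 XOR 210 = 4 (0b00000100)
Final: R5 = 4

4


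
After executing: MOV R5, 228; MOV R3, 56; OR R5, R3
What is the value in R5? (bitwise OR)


Register state trace:
  MOV R5, 228  → R5 = 228 (0b11100100)
  MOV R3, 56  → R3 = 56 (0b00111000)
  OR R5, R3   → R5 = 228 OR 56 = 252 (0b11111100)
Final: R5 = 252

252


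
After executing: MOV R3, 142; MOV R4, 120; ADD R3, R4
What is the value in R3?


Register state trace:
  MOV R3, 142  → R3 = 142
  MOV R4, 120  → R4 = 120
  ADD R3, R4  → R3 = 142 + 120 = 262
Final: R3 = 262

262


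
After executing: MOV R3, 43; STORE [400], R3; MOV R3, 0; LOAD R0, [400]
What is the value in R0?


Register and memory trace:
  MOV R3, 43  → R3 = 43
  STORE [400], R3  → mem[400] = 43
  MOV R3, 0  → R3 = 0
  LOAD R0, [400]  → R0 = mem[400] = 43
Final: R0 = 43

43


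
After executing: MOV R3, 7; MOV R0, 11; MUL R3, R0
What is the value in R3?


Register state trace:
  MOV R3, 7  → R3 = 7
  MOV R0, 11  → R0 = 11
  MUL R3, R0  → R3 = 7 * 11 = 77
Final: R3 = 77

77


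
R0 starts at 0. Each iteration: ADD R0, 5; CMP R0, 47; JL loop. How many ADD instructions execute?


Loop trace (R0 starts at 0, target 47, step 5):
  ADD #1: R0 = 0 + 5 = 5  → 5 < 47, loop
  ADD #2: R0 = 5 + 5 = 10  → 10 < 47, loop
  ADD #3: R0 = 10 + 5 = 15  → 15 < 47, loop
  ADD #4: R0 = 15 + 5 = 20  → 20 < 47, loop
  ADD #5: R0 = 20 + 5 = 25  → 25 < 47, loop
  ADD #6: R0 = 25 + 5 = 30  → 30 < 47, loop
  ADD #7: R0 = 30 + 5 = 35  → 35 < 47, loop
  ADD #8: R0 = 35 + 5 = 40  → 40 < 47, loop
  ADD #9: R0 = 40 + 5 = 45  → 45 < 47, loop
  ADD #10: R0 = 45 + 5 = 50  → 50 >= 47, exit
Total ADD instructions: 10

10


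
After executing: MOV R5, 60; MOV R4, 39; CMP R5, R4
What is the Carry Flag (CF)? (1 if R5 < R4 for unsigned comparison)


Register state trace:
  MOV R5, 60  → R5 = 60
  MOV R4, 39  → R4 = 39
  CMP R5, R4  → unsigned 60 - 39: no borrow
  60 >= 39, so CF = 0
CF = 0

0


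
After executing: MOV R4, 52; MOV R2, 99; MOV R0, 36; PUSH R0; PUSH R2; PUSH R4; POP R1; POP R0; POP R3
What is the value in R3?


Stack trace (top is rightmost):
  MOV R4, 52  → R4 = 52
  MOV R2, 99  → R2 = 99
  MOV R0, 36  → R0 = 36
  PUSH R0  → stack: [36]
  PUSH R2  → stack: [36, 99]
  PUSH R4  → stack: [36, 99, 52]
  POP R1  → R1 = 52, stack: [36, 99]
  POP R0  → R0 = 99, stack: [36]
  POP R3  → R3 = 36, stack: []
Final: R3 = 36

36


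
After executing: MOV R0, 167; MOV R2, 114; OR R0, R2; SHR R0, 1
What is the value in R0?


Register state trace:
  MOV R0, 167  → R0 = 167 (0b10100111)
  MOV R2, 114  → R2 = 114 (0b01110010)
  OR R0, R2  → R0 = 167 OR 114 = 247 (0b11110111)
  SHR R0, 1  → R0 = 247 >> 1 = 123
Final: R0 = 123

123


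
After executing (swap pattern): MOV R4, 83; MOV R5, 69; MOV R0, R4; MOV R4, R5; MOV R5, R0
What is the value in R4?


Register state trace (swap pattern):
  MOV R4, 83  → R4 = 83
  MOV R5, 69  → R5 = 69
  MOV R0, R4  → R0 = 83  (save R4)
  MOV R4, R5  → R4 = 69  (R4 gets R5's value)
  MOV R5, R0  → R5 = 83  (R5 gets saved value)
Final: R4 = 69

69


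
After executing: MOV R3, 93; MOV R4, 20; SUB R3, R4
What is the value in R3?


Register state trace:
  MOV R3, 93  → R3 = 93
  MOV R4, 20  → R4 = 20
  SUB R3, R4  → R3 = 93 - 20 = 73
Final: R3 = 73

73


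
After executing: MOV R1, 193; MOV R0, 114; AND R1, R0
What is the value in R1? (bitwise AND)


Register state trace:
  MOV R1, 193  → R1 = 193 (0b11000001)
  MOV R0, 114  → R0 = 114 (0b01110010)
  AND R1, R0  → R1 = 193 AND 114 = 64 (0b01000000)
Final: R1 = 64

64


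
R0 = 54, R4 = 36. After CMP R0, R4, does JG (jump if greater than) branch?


Trace:
  R0 = 54, R4 = 36
  CMP R0, R4  → compares 54 vs 36
  JG checks: is 54 greater than 36?
  54 > 36, so condition is true
Branch taken: Yes

Yes


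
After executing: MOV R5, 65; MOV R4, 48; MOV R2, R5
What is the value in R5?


Register state trace:
  MOV R5, 65  → R5 = 65
  MOV R4, 48  → R4 = 48
  MOV R2, R5  → R2 = 65
Final: R5 = 65

65


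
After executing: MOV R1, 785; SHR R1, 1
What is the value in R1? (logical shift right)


Register state trace:
  MOV R1, 785  → R1 = 785
  SHR R1, 1  → R1 = 785 >> 1 = 785 // 2^1 = 392
Final: R1 = 392

392


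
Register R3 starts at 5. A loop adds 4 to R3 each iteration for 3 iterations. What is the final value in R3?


Starting value: R3 = 5
  Iter 1: R3 = 5 + 4 = 9
  Iter 2: R3 = 9 + 4 = 13
  Iter 3: R3 = 13 + 4 = 17
Final: R3 = 17

17


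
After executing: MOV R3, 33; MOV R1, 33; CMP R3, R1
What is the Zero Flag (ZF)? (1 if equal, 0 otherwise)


Register state trace:
  MOV R3, 33  → R3 = 33
  MOV R1, 33  → R1 = 33
  CMP R3, R1  → computes 33 - 33 = 0
  Result is zero, so values are equal
ZF = 1

1


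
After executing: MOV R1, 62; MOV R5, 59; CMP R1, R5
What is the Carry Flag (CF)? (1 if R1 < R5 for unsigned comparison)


Register state trace:
  MOV R1, 62  → R1 = 62
  MOV R5, 59  → R5 = 59
  CMP R1, R5  → unsigned 62 - 59: no borrow
  62 >= 59, so CF = 0
CF = 0

0


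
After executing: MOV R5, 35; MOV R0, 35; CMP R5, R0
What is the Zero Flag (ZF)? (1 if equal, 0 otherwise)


Register state trace:
  MOV R5, 35  → R5 = 35
  MOV R0, 35  → R0 = 35
  CMP R5, R0  → computes 35 - 35 = 0
  Result is zero, so values are equal
ZF = 1

1


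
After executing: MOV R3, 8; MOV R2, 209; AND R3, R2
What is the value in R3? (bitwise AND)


Register state trace:
  MOV R3, 8  → R3 = 8 (0b00001000)
  MOV R2, 209  → R2 = 209 (0b11010001)
  AND R3, R2  → R3 = 8 AND 209 = 0 (0b00000000)
Final: R3 = 0

0


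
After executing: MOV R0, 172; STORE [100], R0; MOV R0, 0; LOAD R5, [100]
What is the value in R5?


Register and memory trace:
  MOV R0, 172  → R0 = 172
  STORE [100], R0  → mem[100] = 172
  MOV R0, 0  → R0 = 0
  LOAD R5, [100]  → R5 = mem[100] = 172
Final: R5 = 172

172


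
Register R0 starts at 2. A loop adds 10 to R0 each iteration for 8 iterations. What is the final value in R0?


Starting value: R0 = 2
  Iter 1: R0 = 2 + 10 = 12
  Iter 2: R0 = 12 + 10 = 22
  Iter 3: R0 = 22 + 10 = 32
  Iter 4: R0 = 32 + 10 = 42
  Iter 5: R0 = 42 + 10 = 52
  Iter 6: R0 = 52 + 10 = 62
  Iter 7: R0 = 62 + 10 = 72
  Iter 8: R0 = 72 + 10 = 82
Final: R0 = 82

82


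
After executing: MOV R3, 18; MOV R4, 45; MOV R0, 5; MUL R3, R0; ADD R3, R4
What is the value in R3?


Register state trace:
  MOV R3, 18  → R3 = 18
  MOV R4, 45  → R4 = 45
  MOV R0, 5  → R0 = 5
  MUL R3, R0  → R3 = 18 * 5 = 90
  ADD R3, R4  → R3 = 90 + 45 = 135
Final: R3 = 135

135


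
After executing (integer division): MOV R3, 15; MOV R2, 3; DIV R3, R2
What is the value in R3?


Register state trace:
  MOV R3, 15  → R3 = 15
  MOV R2, 3  → R2 = 3
  DIV R3, R2  → R3 = 15 // 3 = 5
Final: R3 = 5

5


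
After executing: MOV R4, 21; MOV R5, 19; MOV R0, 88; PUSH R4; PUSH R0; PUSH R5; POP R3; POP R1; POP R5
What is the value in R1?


Stack trace (top is rightmost):
  MOV R4, 21  → R4 = 21
  MOV R5, 19  → R5 = 19
  MOV R0, 88  → R0 = 88
  PUSH R4  → stack: [21]
  PUSH R0  → stack: [21, 88]
  PUSH R5  → stack: [21, 88, 19]
  POP R3  → R3 = 19, stack: [21, 88]
  POP R1  → R1 = 88, stack: [21]
  POP R5  → R5 = 21, stack: []
Final: R1 = 88

88


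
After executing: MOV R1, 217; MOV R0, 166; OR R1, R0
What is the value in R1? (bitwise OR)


Register state trace:
  MOV R1, 217  → R1 = 217 (0b11011001)
  MOV R0, 166  → R0 = 166 (0b10100110)
  OR R1, R0   → R1 = 217 OR 166 = 255 (0b11111111)
Final: R1 = 255

255


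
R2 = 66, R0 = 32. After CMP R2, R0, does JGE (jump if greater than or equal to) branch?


Trace:
  R2 = 66, R0 = 32
  CMP R2, R0  → compares 66 vs 32
  JGE checks: is 66 greater than or equal to 32?
  66 > 32, so condition is true
Branch taken: Yes

Yes


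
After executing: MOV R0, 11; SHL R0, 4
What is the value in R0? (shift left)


Register state trace:
  MOV R0, 11  → R0 = 11
  SHL R0, 4  → R0 = 11 << 4 = 11 * 2^4 = 176
Final: R0 = 176

176


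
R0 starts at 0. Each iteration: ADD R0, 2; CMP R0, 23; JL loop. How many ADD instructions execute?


Loop trace (R0 starts at 0, target 23, step 2):
  ADD #1: R0 = 0 + 2 = 2  → 2 < 23, loop
  ADD #2: R0 = 2 + 2 = 4  → 4 < 23, loop
  ADD #3: R0 = 4 + 2 = 6  → 6 < 23, loop
  ADD #4: R0 = 6 + 2 = 8  → 8 < 23, loop
  ADD #5: R0 = 8 + 2 = 10  → 10 < 23, loop
  ADD #6: R0 = 10 + 2 = 12  → 12 < 23, loop
  ADD #7: R0 = 12 + 2 = 14  → 14 < 23, loop
  ADD #8: R0 = 14 + 2 = 16  → 16 < 23, loop
  ADD #9: R0 = 16 + 2 = 18  → 18 < 23, loop
  ADD #10: R0 = 18 + 2 = 20  → 20 < 23, loop
  ADD #11: R0 = 20 + 2 = 22  → 22 < 23, loop
  ADD #12: R0 = 22 + 2 = 24  → 24 >= 23, exit
Total ADD instructions: 12

12


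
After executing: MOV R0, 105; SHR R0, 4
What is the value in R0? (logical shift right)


Register state trace:
  MOV R0, 105  → R0 = 105
  SHR R0, 4  → R0 = 105 >> 4 = 105 // 2^4 = 6
Final: R0 = 6

6


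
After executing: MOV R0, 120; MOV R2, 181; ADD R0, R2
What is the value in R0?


Register state trace:
  MOV R0, 120  → R0 = 120
  MOV R2, 181  → R2 = 181
  ADD R0, R2  → R0 = 120 + 181 = 301
Final: R0 = 301

301


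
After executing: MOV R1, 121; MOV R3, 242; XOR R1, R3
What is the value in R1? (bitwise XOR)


Register state trace:
  MOV R1, 121  → R1 = 121 (0b01111001)
  MOV R3, 242  → R3 = 242 (0b11110010)
  XOR R1, R3  → R1 = 121 XOR 242 = 139 (0b10001011)
Final: R1 = 139

139


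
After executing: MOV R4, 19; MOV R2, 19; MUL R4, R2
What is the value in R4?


Register state trace:
  MOV R4, 19  → R4 = 19
  MOV R2, 19  → R2 = 19
  MUL R4, R2  → R4 = 19 * 19 = 361
Final: R4 = 361

361


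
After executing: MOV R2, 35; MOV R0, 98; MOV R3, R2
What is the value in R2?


Register state trace:
  MOV R2, 35  → R2 = 35
  MOV R0, 98  → R0 = 98
  MOV R3, R2  → R3 = 35
Final: R2 = 35

35


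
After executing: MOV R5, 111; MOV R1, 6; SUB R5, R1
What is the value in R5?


Register state trace:
  MOV R5, 111  → R5 = 111
  MOV R1, 6  → R1 = 6
  SUB R5, R1  → R5 = 111 - 6 = 105
Final: R5 = 105

105


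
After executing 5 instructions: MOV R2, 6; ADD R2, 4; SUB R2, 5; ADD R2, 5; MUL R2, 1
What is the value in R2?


Register state trace:
  MOV R2, 6  → R2 = 6
  ADD R2, 4  → R2 = 6 + 4 = 10
  SUB R2, 5  → R2 = 10 - 5 = 5
  ADD R2, 5  → R2 = 5 + 5 = 10
  MUL R2, 1  → R2 = 10 * 1 = 10
Final: R2 = 10

10


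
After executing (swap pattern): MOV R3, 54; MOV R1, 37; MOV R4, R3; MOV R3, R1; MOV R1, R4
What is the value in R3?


Register state trace (swap pattern):
  MOV R3, 54  → R3 = 54
  MOV R1, 37  → R1 = 37
  MOV R4, R3  → R4 = 54  (save R3)
  MOV R3, R1  → R3 = 37  (R3 gets R1's value)
  MOV R1, R4  → R1 = 54  (R1 gets saved value)
Final: R3 = 37

37


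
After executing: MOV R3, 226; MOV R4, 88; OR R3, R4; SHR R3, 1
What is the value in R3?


Register state trace:
  MOV R3, 226  → R3 = 226 (0b11100010)
  MOV R4, 88  → R4 = 88 (0b01011000)
  OR R3, R4  → R3 = 226 OR 88 = 250 (0b11111010)
  SHR R3, 1  → R3 = 250 >> 1 = 125
Final: R3 = 125

125


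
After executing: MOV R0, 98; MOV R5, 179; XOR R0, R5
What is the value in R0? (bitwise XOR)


Register state trace:
  MOV R0, 98  → R0 = 98 (0b01100010)
  MOV R5, 179  → R5 = 179 (0b10110011)
  XOR R0, R5  → R0 = 98 XOR 179 = 209 (0b11010001)
Final: R0 = 209

209


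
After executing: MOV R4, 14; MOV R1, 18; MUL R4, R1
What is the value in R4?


Register state trace:
  MOV R4, 14  → R4 = 14
  MOV R1, 18  → R1 = 18
  MUL R4, R1  → R4 = 14 * 18 = 252
Final: R4 = 252

252


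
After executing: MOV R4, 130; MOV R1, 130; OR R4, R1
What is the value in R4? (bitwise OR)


Register state trace:
  MOV R4, 130  → R4 = 130 (0b10000010)
  MOV R1, 130  → R1 = 130 (0b10000010)
  OR R4, R1   → R4 = 130 OR 130 = 130 (0b10000010)
Final: R4 = 130

130


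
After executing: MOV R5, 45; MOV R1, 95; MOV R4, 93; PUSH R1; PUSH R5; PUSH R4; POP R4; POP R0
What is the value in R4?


Stack trace (top is rightmost):
  MOV R5, 45  → R5 = 45
  MOV R1, 95  → R1 = 95
  MOV R4, 93  → R4 = 93
  PUSH R1  → stack: [95]
  PUSH R5  → stack: [95, 45]
  PUSH R4  → stack: [95, 45, 93]
  POP R4  → R4 = 93, stack: [95, 45]
  POP R0  → R0 = 45, stack: [95]
Final: R4 = 93

93


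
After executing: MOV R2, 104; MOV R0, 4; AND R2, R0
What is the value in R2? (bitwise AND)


Register state trace:
  MOV R2, 104  → R2 = 104 (0b01101000)
  MOV R0, 4  → R0 = 4 (0b00000100)
  AND R2, R0  → R2 = 104 AND 4 = 0 (0b00000000)
Final: R2 = 0

0


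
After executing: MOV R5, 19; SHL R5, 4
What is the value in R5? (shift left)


Register state trace:
  MOV R5, 19  → R5 = 19
  SHL R5, 4  → R5 = 19 << 4 = 19 * 2^4 = 304
Final: R5 = 304

304


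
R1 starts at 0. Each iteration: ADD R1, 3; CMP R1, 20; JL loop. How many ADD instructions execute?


Loop trace (R1 starts at 0, target 20, step 3):
  ADD #1: R1 = 0 + 3 = 3  → 3 < 20, loop
  ADD #2: R1 = 3 + 3 = 6  → 6 < 20, loop
  ADD #3: R1 = 6 + 3 = 9  → 9 < 20, loop
  ADD #4: R1 = 9 + 3 = 12  → 12 < 20, loop
  ADD #5: R1 = 12 + 3 = 15  → 15 < 20, loop
  ADD #6: R1 = 15 + 3 = 18  → 18 < 20, loop
  ADD #7: R1 = 18 + 3 = 21  → 21 >= 20, exit
Total ADD instructions: 7

7


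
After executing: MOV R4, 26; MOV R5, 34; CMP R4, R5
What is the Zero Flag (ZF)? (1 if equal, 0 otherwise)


Register state trace:
  MOV R4, 26  → R4 = 26
  MOV R5, 34  → R5 = 34
  CMP R4, R5  → computes 26 - 34 = -8
  Result is nonzero, so values are not equal
ZF = 0

0


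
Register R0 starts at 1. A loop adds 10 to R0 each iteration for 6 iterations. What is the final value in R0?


Starting value: R0 = 1
  Iter 1: R0 = 1 + 10 = 11
  Iter 2: R0 = 11 + 10 = 21
  Iter 3: R0 = 21 + 10 = 31
  Iter 4: R0 = 31 + 10 = 41
  Iter 5: R0 = 41 + 10 = 51
  Iter 6: R0 = 51 + 10 = 61
Final: R0 = 61

61


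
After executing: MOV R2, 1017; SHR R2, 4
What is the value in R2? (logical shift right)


Register state trace:
  MOV R2, 1017  → R2 = 1017
  SHR R2, 4  → R2 = 1017 >> 4 = 1017 // 2^4 = 63
Final: R2 = 63

63


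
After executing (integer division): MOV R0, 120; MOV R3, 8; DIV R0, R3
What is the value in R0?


Register state trace:
  MOV R0, 120  → R0 = 120
  MOV R3, 8  → R3 = 8
  DIV R0, R3  → R0 = 120 // 8 = 15
Final: R0 = 15

15


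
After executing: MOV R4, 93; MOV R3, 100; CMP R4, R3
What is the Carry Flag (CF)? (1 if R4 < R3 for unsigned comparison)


Register state trace:
  MOV R4, 93  → R4 = 93
  MOV R3, 100  → R3 = 100
  CMP R4, R3  → unsigned 93 - 100: borrow occurs
  93 < 100, so CF = 1
CF = 1

1


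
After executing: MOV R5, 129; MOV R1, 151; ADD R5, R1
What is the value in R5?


Register state trace:
  MOV R5, 129  → R5 = 129
  MOV R1, 151  → R1 = 151
  ADD R5, R1  → R5 = 129 + 151 = 280
Final: R5 = 280

280


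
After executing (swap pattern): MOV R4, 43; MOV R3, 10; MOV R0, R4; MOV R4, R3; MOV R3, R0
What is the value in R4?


Register state trace (swap pattern):
  MOV R4, 43  → R4 = 43
  MOV R3, 10  → R3 = 10
  MOV R0, R4  → R0 = 43  (save R4)
  MOV R4, R3  → R4 = 10  (R4 gets R3's value)
  MOV R3, R0  → R3 = 43  (R3 gets saved value)
Final: R4 = 10

10


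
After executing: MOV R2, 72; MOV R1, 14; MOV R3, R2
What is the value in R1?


Register state trace:
  MOV R2, 72  → R2 = 72
  MOV R1, 14  → R1 = 14
  MOV R3, R2  → R3 = 72
Final: R1 = 14

14


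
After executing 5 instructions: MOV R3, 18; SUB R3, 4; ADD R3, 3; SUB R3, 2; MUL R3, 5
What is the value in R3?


Register state trace:
  MOV R3, 18  → R3 = 18
  SUB R3, 4  → R3 = 18 - 4 = 14
  ADD R3, 3  → R3 = 14 + 3 = 17
  SUB R3, 2  → R3 = 17 - 2 = 15
  MUL R3, 5  → R3 = 15 * 5 = 75
Final: R3 = 75

75


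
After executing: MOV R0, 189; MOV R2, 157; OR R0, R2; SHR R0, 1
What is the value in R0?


Register state trace:
  MOV R0, 189  → R0 = 189 (0b10111101)
  MOV R2, 157  → R2 = 157 (0b10011101)
  OR R0, R2  → R0 = 189 OR 157 = 189 (0b10111101)
  SHR R0, 1  → R0 = 189 >> 1 = 94
Final: R0 = 94

94


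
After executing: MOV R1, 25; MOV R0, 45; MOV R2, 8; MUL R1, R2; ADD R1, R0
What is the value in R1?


Register state trace:
  MOV R1, 25  → R1 = 25
  MOV R0, 45  → R0 = 45
  MOV R2, 8  → R2 = 8
  MUL R1, R2  → R1 = 25 * 8 = 200
  ADD R1, R0  → R1 = 200 + 45 = 245
Final: R1 = 245

245


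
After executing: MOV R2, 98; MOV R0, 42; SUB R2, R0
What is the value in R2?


Register state trace:
  MOV R2, 98  → R2 = 98
  MOV R0, 42  → R0 = 42
  SUB R2, R0  → R2 = 98 - 42 = 56
Final: R2 = 56

56


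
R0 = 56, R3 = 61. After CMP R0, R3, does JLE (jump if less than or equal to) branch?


Trace:
  R0 = 56, R3 = 61
  CMP R0, R3  → compares 56 vs 61
  JLE checks: is 56 less than or equal to 61?
  56 < 61, so condition is true
Branch taken: Yes

Yes


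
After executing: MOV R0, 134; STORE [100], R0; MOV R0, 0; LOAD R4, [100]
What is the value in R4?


Register and memory trace:
  MOV R0, 134  → R0 = 134
  STORE [100], R0  → mem[100] = 134
  MOV R0, 0  → R0 = 0
  LOAD R4, [100]  → R4 = mem[100] = 134
Final: R4 = 134

134


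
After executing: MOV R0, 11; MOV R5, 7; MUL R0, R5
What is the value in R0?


Register state trace:
  MOV R0, 11  → R0 = 11
  MOV R5, 7  → R5 = 7
  MUL R0, R5  → R0 = 11 * 7 = 77
Final: R0 = 77

77


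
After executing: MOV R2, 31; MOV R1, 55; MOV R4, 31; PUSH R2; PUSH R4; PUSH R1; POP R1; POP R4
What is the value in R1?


Stack trace (top is rightmost):
  MOV R2, 31  → R2 = 31
  MOV R1, 55  → R1 = 55
  MOV R4, 31  → R4 = 31
  PUSH R2  → stack: [31]
  PUSH R4  → stack: [31, 31]
  PUSH R1  → stack: [31, 31, 55]
  POP R1  → R1 = 55, stack: [31, 31]
  POP R4  → R4 = 31, stack: [31]
Final: R1 = 55

55


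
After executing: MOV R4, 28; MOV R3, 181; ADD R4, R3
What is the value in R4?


Register state trace:
  MOV R4, 28  → R4 = 28
  MOV R3, 181  → R3 = 181
  ADD R4, R3  → R4 = 28 + 181 = 209
Final: R4 = 209

209


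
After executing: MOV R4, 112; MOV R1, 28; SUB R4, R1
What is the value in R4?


Register state trace:
  MOV R4, 112  → R4 = 112
  MOV R1, 28  → R1 = 28
  SUB R4, R1  → R4 = 112 - 28 = 84
Final: R4 = 84

84


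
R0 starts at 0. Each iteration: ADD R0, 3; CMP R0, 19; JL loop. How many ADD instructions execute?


Loop trace (R0 starts at 0, target 19, step 3):
  ADD #1: R0 = 0 + 3 = 3  → 3 < 19, loop
  ADD #2: R0 = 3 + 3 = 6  → 6 < 19, loop
  ADD #3: R0 = 6 + 3 = 9  → 9 < 19, loop
  ADD #4: R0 = 9 + 3 = 12  → 12 < 19, loop
  ADD #5: R0 = 12 + 3 = 15  → 15 < 19, loop
  ADD #6: R0 = 15 + 3 = 18  → 18 < 19, loop
  ADD #7: R0 = 18 + 3 = 21  → 21 >= 19, exit
Total ADD instructions: 7

7


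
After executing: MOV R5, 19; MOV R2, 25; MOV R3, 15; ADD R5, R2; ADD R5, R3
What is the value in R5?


Register state trace:
  MOV R5, 19  → R5 = 19
  MOV R2, 25  → R2 = 25
  MOV R3, 15  → R3 = 15
  ADD R5, R2  → R5 = 19 + 25 = 44
  ADD R5, R3  → R5 = 44 + 15 = 59
Final: R5 = 59

59


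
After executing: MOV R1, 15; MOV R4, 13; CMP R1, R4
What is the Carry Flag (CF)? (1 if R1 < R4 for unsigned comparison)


Register state trace:
  MOV R1, 15  → R1 = 15
  MOV R4, 13  → R4 = 13
  CMP R1, R4  → unsigned 15 - 13: no borrow
  15 >= 13, so CF = 0
CF = 0

0


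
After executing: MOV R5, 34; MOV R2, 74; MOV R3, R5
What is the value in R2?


Register state trace:
  MOV R5, 34  → R5 = 34
  MOV R2, 74  → R2 = 74
  MOV R3, R5  → R3 = 34
Final: R2 = 74

74


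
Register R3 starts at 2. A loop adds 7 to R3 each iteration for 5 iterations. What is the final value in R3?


Starting value: R3 = 2
  Iter 1: R3 = 2 + 7 = 9
  Iter 2: R3 = 9 + 7 = 16
  Iter 3: R3 = 16 + 7 = 23
  Iter 4: R3 = 23 + 7 = 30
  Iter 5: R3 = 30 + 7 = 37
Final: R3 = 37

37


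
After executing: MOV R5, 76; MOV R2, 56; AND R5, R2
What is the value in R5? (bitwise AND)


Register state trace:
  MOV R5, 76  → R5 = 76 (0b01001100)
  MOV R2, 56  → R2 = 56 (0b00111000)
  AND R5, R2  → R5 = 76 AND 56 = 8 (0b00001000)
Final: R5 = 8

8


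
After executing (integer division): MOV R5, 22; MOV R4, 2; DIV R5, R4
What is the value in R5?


Register state trace:
  MOV R5, 22  → R5 = 22
  MOV R4, 2  → R4 = 2
  DIV R5, R4  → R5 = 22 // 2 = 11
Final: R5 = 11

11


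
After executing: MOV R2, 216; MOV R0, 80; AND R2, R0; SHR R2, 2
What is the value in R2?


Register state trace:
  MOV R2, 216  → R2 = 216 (0b11011000)
  MOV R0, 80  → R0 = 80 (0b01010000)
  AND R2, R0  → R2 = 216 AND 80 = 80 (0b01010000)
  SHR R2, 2  → R2 = 80 >> 2 = 20
Final: R2 = 20

20


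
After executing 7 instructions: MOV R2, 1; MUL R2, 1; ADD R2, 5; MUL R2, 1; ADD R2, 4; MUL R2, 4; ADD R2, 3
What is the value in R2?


Register state trace:
  MOV R2, 1  → R2 = 1
  MUL R2, 1  → R2 = 1 * 1 = 1
  ADD R2, 5  → R2 = 1 + 5 = 6
  MUL R2, 1  → R2 = 6 * 1 = 6
  ADD R2, 4  → R2 = 6 + 4 = 10
  MUL R2, 4  → R2 = 10 * 4 = 40
  ADD R2, 3  → R2 = 40 + 3 = 43
Final: R2 = 43

43


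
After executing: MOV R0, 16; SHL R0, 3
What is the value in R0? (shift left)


Register state trace:
  MOV R0, 16  → R0 = 16
  SHL R0, 3  → R0 = 16 << 3 = 16 * 2^3 = 128
Final: R0 = 128

128


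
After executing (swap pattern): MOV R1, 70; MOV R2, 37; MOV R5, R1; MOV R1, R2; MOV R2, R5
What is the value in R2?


Register state trace (swap pattern):
  MOV R1, 70  → R1 = 70
  MOV R2, 37  → R2 = 37
  MOV R5, R1  → R5 = 70  (save R1)
  MOV R1, R2  → R1 = 37  (R1 gets R2's value)
  MOV R2, R5  → R2 = 70  (R2 gets saved value)
Final: R2 = 70

70


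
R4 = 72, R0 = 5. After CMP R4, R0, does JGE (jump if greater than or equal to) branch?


Trace:
  R4 = 72, R0 = 5
  CMP R4, R0  → compares 72 vs 5
  JGE checks: is 72 greater than or equal to 5?
  72 > 5, so condition is true
Branch taken: Yes

Yes


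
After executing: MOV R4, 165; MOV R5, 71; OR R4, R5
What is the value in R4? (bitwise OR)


Register state trace:
  MOV R4, 165  → R4 = 165 (0b10100101)
  MOV R5, 71  → R5 = 71 (0b01000111)
  OR R4, R5   → R4 = 165 OR 71 = 231 (0b11100111)
Final: R4 = 231

231


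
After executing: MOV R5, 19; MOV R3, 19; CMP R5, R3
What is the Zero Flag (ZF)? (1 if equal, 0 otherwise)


Register state trace:
  MOV R5, 19  → R5 = 19
  MOV R3, 19  → R3 = 19
  CMP R5, R3  → computes 19 - 19 = 0
  Result is zero, so values are equal
ZF = 1

1


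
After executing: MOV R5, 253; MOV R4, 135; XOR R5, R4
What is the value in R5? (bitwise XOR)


Register state trace:
  MOV R5, 253  → R5 = 253 (0b11111101)
  MOV R4, 135  → R4 = 135 (0b10000111)
  XOR R5, R4  → R5 = 253 XOR 135 = 122 (0b01111010)
Final: R5 = 122

122


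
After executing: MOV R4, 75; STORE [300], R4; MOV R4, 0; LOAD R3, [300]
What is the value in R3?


Register and memory trace:
  MOV R4, 75  → R4 = 75
  STORE [300], R4  → mem[300] = 75
  MOV R4, 0  → R4 = 0
  LOAD R3, [300]  → R3 = mem[300] = 75
Final: R3 = 75

75


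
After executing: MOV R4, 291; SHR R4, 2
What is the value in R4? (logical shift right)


Register state trace:
  MOV R4, 291  → R4 = 291
  SHR R4, 2  → R4 = 291 >> 2 = 291 // 2^2 = 72
Final: R4 = 72

72


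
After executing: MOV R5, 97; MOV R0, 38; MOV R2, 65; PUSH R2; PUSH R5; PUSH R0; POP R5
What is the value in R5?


Stack trace (top is rightmost):
  MOV R5, 97  → R5 = 97
  MOV R0, 38  → R0 = 38
  MOV R2, 65  → R2 = 65
  PUSH R2  → stack: [65]
  PUSH R5  → stack: [65, 97]
  PUSH R0  → stack: [65, 97, 38]
  POP R5  → R5 = 38, stack: [65, 97]
Final: R5 = 38

38


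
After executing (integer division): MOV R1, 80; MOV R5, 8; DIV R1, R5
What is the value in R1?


Register state trace:
  MOV R1, 80  → R1 = 80
  MOV R5, 8  → R5 = 8
  DIV R1, R5  → R1 = 80 // 8 = 10
Final: R1 = 10

10


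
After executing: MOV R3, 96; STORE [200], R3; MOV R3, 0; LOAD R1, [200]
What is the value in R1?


Register and memory trace:
  MOV R3, 96  → R3 = 96
  STORE [200], R3  → mem[200] = 96
  MOV R3, 0  → R3 = 0
  LOAD R1, [200]  → R1 = mem[200] = 96
Final: R1 = 96

96


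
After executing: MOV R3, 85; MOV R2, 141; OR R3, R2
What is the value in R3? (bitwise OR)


Register state trace:
  MOV R3, 85  → R3 = 85 (0b01010101)
  MOV R2, 141  → R2 = 141 (0b10001101)
  OR R3, R2   → R3 = 85 OR 141 = 221 (0b11011101)
Final: R3 = 221

221


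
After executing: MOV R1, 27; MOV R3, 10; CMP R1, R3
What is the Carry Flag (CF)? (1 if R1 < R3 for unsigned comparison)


Register state trace:
  MOV R1, 27  → R1 = 27
  MOV R3, 10  → R3 = 10
  CMP R1, R3  → unsigned 27 - 10: no borrow
  27 >= 10, so CF = 0
CF = 0

0
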